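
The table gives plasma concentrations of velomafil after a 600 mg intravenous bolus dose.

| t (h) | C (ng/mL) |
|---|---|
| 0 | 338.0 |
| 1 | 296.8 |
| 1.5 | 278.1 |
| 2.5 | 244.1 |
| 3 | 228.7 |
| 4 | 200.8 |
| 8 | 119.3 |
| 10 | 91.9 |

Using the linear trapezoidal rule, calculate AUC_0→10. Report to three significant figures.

Trapezoidal AUC_0→10:
  [0→1]: (338.0+296.8)/2 × 1 = 317.4
  [1→1.5]: (296.8+278.1)/2 × 0.5 = 143.725
  [1.5→2.5]: (278.1+244.1)/2 × 1 = 261.1
  [2.5→3]: (244.1+228.7)/2 × 0.5 = 118.2
  [3→4]: (228.7+200.8)/2 × 1 = 214.75
  [4→8]: (200.8+119.3)/2 × 4 = 640.2
  [8→10]: (119.3+91.9)/2 × 2 = 211.2
  Sum = 1906.575 ng/mL·h

AUC = 1910 ng/mL·h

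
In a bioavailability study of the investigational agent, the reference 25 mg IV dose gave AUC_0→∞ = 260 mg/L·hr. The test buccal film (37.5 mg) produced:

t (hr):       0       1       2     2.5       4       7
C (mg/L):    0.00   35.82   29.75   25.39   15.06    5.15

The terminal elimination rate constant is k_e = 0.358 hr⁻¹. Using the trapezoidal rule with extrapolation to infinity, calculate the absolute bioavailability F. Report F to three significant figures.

F = 0.358

Trapezoidal AUC_0→7 (buccal film):
  [0→1]: (0.00+35.82)/2 × 1 = 17.91
  [1→2]: (35.82+29.75)/2 × 1 = 32.785
  [2→2.5]: (29.75+25.39)/2 × 0.5 = 13.785
  [2.5→4]: (25.39+15.06)/2 × 1.5 = 30.3375
  [4→7]: (15.06+5.15)/2 × 3 = 30.315
  Sum = 125.1325 mg/L·hr
Tail: C_last/k_e = 5.15/0.358 = 14.385
AUC_0→∞ (buccal film) = 125.1325 + 14.385 = 139.5175 mg/L·hr
F = (AUC_ev/D_ev)/(AUC_iv/D_iv) = (139.5175/37.5)/(260/25) = 3.72047/10.4 = 0.3577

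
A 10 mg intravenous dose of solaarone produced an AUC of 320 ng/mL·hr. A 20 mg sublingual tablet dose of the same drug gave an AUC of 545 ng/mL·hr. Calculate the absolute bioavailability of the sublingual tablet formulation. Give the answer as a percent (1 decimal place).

F = 85.2%

F = (AUC_ev / D_ev) / (AUC_iv / D_iv)
  = (545/20) / (320/10)
  = 27.25 / 32 = 0.8516
  = 85.16%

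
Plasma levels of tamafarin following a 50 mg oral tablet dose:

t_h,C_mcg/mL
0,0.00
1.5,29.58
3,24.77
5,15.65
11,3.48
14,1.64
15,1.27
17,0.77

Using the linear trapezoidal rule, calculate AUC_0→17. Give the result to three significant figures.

Trapezoidal AUC_0→17:
  [0→1.5]: (0.00+29.58)/2 × 1.5 = 22.185
  [1.5→3]: (29.58+24.77)/2 × 1.5 = 40.7625
  [3→5]: (24.77+15.65)/2 × 2 = 40.42
  [5→11]: (15.65+3.48)/2 × 6 = 57.39
  [11→14]: (3.48+1.64)/2 × 3 = 7.68
  [14→15]: (1.64+1.27)/2 × 1 = 1.455
  [15→17]: (1.27+0.77)/2 × 2 = 2.04
  Sum = 171.9325 mcg/mL·h

AUC = 172 mcg/mL·h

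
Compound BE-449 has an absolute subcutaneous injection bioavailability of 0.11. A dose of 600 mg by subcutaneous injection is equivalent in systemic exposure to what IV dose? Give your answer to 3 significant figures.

Systemic exposure from an extravascular dose = F × D_ev, so the equivalent IV dose is F × D_ev.
D_iv = F × D_ev = 0.11 × 600 = 66 mg

D_iv = 66.0 mg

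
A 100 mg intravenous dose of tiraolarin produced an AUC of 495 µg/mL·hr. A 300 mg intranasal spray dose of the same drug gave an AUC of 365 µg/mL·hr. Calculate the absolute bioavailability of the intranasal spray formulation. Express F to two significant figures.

F = 0.25

F = (AUC_ev / D_ev) / (AUC_iv / D_iv)
  = (365/300) / (495/100)
  = 1.21667 / 4.95 = 0.2458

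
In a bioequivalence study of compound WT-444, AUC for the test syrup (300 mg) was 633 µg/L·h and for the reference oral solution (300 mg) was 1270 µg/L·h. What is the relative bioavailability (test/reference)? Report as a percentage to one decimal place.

F_rel = (AUC_test/D_test) / (AUC_ref/D_ref)
      = (633/300) / (1270/300)
      = 2.11 / 4.23333 = 0.4984 = 49.84%

F_rel = 49.8%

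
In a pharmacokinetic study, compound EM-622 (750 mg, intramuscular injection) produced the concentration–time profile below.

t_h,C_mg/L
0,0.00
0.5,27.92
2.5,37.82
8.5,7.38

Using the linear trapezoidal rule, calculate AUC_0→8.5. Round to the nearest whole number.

AUC = 208 mg/L·h

Trapezoidal AUC_0→8.5:
  [0→0.5]: (0.00+27.92)/2 × 0.5 = 6.98
  [0.5→2.5]: (27.92+37.82)/2 × 2 = 65.74
  [2.5→8.5]: (37.82+7.38)/2 × 6 = 135.6
  Sum = 208.32 mg/L·h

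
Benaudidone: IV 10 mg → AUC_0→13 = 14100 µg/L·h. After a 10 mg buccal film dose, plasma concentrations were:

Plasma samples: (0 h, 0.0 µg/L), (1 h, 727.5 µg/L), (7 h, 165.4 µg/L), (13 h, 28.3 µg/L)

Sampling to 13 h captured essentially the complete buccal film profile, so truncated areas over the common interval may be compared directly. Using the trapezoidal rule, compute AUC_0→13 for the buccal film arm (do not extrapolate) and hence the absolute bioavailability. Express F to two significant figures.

Trapezoidal AUC_0→13 (buccal film):
  [0→1]: (0.0+727.5)/2 × 1 = 363.75
  [1→7]: (727.5+165.4)/2 × 6 = 2678.7
  [7→13]: (165.4+28.3)/2 × 6 = 581.1
  Sum = 3623.55 µg/L·h
F = (AUC_ev/D_ev)/(AUC_iv/D_iv) = (3623.55/10)/(14100/10) = 362.355/1410 = 0.2570

F = 0.26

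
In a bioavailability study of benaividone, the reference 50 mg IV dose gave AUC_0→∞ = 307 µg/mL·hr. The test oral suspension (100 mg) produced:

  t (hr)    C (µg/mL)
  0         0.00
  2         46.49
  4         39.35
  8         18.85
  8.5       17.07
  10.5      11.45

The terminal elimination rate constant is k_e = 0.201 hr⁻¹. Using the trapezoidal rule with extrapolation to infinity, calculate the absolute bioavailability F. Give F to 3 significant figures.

F = 0.559

Trapezoidal AUC_0→10.5 (oral suspension):
  [0→2]: (0.00+46.49)/2 × 2 = 46.49
  [2→4]: (46.49+39.35)/2 × 2 = 85.84
  [4→8]: (39.35+18.85)/2 × 4 = 116.4
  [8→8.5]: (18.85+17.07)/2 × 0.5 = 8.98
  [8.5→10.5]: (17.07+11.45)/2 × 2 = 28.52
  Sum = 286.23 µg/mL·hr
Tail: C_last/k_e = 11.45/0.201 = 56.965
AUC_0→∞ (oral suspension) = 286.23 + 56.965 = 343.195 µg/mL·hr
F = (AUC_ev/D_ev)/(AUC_iv/D_iv) = (343.195/100)/(307/50) = 3.43195/6.14 = 0.5589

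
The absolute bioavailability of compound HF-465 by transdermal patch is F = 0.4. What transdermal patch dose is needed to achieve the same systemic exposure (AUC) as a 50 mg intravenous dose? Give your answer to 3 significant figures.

D_transdermal = 125 mg

For equal systemic exposure: F × D_ev = D_iv
D_ev = D_iv / F = 50 / 0.4 = 125 mg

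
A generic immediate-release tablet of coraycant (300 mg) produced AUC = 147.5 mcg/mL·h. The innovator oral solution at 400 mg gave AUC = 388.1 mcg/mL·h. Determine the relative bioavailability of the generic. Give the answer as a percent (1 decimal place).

F_rel = 50.7%

F_rel = (AUC_test/D_test) / (AUC_ref/D_ref)
      = (147.5/300) / (388.1/400)
      = 0.491667 / 0.97025 = 0.5067 = 50.67%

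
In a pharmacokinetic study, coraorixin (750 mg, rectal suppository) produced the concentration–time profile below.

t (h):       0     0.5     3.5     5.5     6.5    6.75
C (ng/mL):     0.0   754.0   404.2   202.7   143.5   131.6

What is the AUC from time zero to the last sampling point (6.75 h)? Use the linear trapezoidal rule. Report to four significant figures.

Trapezoidal AUC_0→6.75:
  [0→0.5]: (0.0+754.0)/2 × 0.5 = 188.5
  [0.5→3.5]: (754.0+404.2)/2 × 3 = 1737.3
  [3.5→5.5]: (404.2+202.7)/2 × 2 = 606.9
  [5.5→6.5]: (202.7+143.5)/2 × 1 = 173.1
  [6.5→6.75]: (143.5+131.6)/2 × 0.25 = 34.3875
  Sum = 2740.1875 ng/mL·h

AUC = 2740 ng/mL·h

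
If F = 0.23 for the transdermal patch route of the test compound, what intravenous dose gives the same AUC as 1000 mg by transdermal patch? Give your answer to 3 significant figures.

D_iv = 230 mg

Systemic exposure from an extravascular dose = F × D_ev, so the equivalent IV dose is F × D_ev.
D_iv = F × D_ev = 0.23 × 1000 = 230 mg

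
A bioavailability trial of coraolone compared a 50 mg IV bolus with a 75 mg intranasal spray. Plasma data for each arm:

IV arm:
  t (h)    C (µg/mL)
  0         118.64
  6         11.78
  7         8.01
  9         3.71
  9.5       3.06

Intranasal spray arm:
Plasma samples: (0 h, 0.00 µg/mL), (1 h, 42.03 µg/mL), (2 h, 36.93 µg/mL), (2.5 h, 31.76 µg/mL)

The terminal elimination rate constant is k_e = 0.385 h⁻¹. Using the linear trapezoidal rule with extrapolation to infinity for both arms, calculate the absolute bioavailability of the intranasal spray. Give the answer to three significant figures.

Trapezoidal AUC_0→9.5 (IV):
  [0→6]: (118.64+11.78)/2 × 6 = 391.26
  [6→7]: (11.78+8.01)/2 × 1 = 9.895
  [7→9]: (8.01+3.71)/2 × 2 = 11.72
  [9→9.5]: (3.71+3.06)/2 × 0.5 = 1.6925
  Sum = 414.5675 µg/mL·h
IV tail: 3.06/0.385 = 7.948; AUC_iv,0→∞ = 414.5675 + 7.948 = 422.5155 µg/mL·h
Trapezoidal AUC_0→2.5 (intranasal spray):
  [0→1]: (0.00+42.03)/2 × 1 = 21.015
  [1→2]: (42.03+36.93)/2 × 1 = 39.48
  [2→2.5]: (36.93+31.76)/2 × 0.5 = 17.1725
  Sum = 77.6675 µg/mL·h
intranasal spray tail: 31.76/0.385 = 82.494; AUC_ev,0→∞ = 77.6675 + 82.494 = 160.1615 µg/mL·h
F = (AUC_ev/D_ev)/(AUC_iv/D_iv) = (160.1615/75)/(422.5155/50) = 2.13549/8.45031 = 0.2527

F = 0.253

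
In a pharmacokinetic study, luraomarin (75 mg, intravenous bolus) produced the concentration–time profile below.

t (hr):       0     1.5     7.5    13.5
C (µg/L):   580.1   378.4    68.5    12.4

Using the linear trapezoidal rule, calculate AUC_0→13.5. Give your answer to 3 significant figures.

AUC = 2300 µg/L·hr

Trapezoidal AUC_0→13.5:
  [0→1.5]: (580.1+378.4)/2 × 1.5 = 718.875
  [1.5→7.5]: (378.4+68.5)/2 × 6 = 1340.7
  [7.5→13.5]: (68.5+12.4)/2 × 6 = 242.7
  Sum = 2302.275 µg/L·hr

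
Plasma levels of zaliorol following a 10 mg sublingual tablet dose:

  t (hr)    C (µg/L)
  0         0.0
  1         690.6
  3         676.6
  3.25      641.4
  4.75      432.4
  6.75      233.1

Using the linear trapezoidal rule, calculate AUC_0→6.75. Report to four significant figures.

AUC = 3348 µg/L·hr

Trapezoidal AUC_0→6.75:
  [0→1]: (0.0+690.6)/2 × 1 = 345.3
  [1→3]: (690.6+676.6)/2 × 2 = 1367.2
  [3→3.25]: (676.6+641.4)/2 × 0.25 = 164.75
  [3.25→4.75]: (641.4+432.4)/2 × 1.5 = 805.35
  [4.75→6.75]: (432.4+233.1)/2 × 2 = 665.5
  Sum = 3348.1 µg/L·hr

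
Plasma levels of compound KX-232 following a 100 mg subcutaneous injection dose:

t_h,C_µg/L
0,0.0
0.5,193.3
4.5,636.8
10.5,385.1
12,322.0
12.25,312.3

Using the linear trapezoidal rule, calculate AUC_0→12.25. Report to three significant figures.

Trapezoidal AUC_0→12.25:
  [0→0.5]: (0.0+193.3)/2 × 0.5 = 48.325
  [0.5→4.5]: (193.3+636.8)/2 × 4 = 1660.2
  [4.5→10.5]: (636.8+385.1)/2 × 6 = 3065.7
  [10.5→12]: (385.1+322.0)/2 × 1.5 = 530.325
  [12→12.25]: (322.0+312.3)/2 × 0.25 = 79.2875
  Sum = 5383.8375 µg/L·h

AUC = 5380 µg/L·h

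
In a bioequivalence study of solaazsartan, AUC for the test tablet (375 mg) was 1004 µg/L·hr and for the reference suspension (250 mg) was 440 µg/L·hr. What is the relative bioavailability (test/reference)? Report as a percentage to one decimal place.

F_rel = (AUC_test/D_test) / (AUC_ref/D_ref)
      = (1004/375) / (440/250)
      = 2.67733 / 1.76 = 1.5212 = 152.12%

F_rel = 152.1%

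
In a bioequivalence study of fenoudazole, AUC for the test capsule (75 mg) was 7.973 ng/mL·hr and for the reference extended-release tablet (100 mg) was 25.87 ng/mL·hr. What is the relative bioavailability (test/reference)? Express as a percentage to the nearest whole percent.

F_rel = 41%

F_rel = (AUC_test/D_test) / (AUC_ref/D_ref)
      = (7.973/75) / (25.87/100)
      = 0.106307 / 0.2587 = 0.4109 = 41.09%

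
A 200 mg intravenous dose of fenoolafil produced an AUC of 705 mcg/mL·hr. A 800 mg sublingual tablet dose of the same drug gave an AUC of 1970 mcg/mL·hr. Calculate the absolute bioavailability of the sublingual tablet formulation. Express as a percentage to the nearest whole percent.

F = (AUC_ev / D_ev) / (AUC_iv / D_iv)
  = (1970/800) / (705/200)
  = 2.4625 / 3.525 = 0.6986
  = 69.86%

F = 70%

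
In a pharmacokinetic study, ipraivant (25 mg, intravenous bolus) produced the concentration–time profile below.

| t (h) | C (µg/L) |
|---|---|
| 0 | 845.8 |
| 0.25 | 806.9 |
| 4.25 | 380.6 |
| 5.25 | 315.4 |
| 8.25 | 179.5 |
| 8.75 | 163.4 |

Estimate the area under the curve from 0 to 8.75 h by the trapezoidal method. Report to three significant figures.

AUC = 3760 µg/L·h

Trapezoidal AUC_0→8.75:
  [0→0.25]: (845.8+806.9)/2 × 0.25 = 206.5875
  [0.25→4.25]: (806.9+380.6)/2 × 4 = 2375.0
  [4.25→5.25]: (380.6+315.4)/2 × 1 = 348.0
  [5.25→8.25]: (315.4+179.5)/2 × 3 = 742.35
  [8.25→8.75]: (179.5+163.4)/2 × 0.5 = 85.725
  Sum = 3757.6625 µg/L·h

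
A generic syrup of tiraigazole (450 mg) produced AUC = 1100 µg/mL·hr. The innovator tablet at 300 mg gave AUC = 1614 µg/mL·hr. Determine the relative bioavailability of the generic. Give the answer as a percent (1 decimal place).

F_rel = (AUC_test/D_test) / (AUC_ref/D_ref)
      = (1100/450) / (1614/300)
      = 2.44444 / 5.38 = 0.4544 = 45.44%

F_rel = 45.4%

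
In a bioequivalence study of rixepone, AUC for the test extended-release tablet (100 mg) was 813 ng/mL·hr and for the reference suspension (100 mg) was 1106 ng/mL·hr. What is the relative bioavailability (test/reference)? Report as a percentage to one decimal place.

F_rel = (AUC_test/D_test) / (AUC_ref/D_ref)
      = (813/100) / (1106/100)
      = 8.13 / 11.06 = 0.7351 = 73.51%

F_rel = 73.5%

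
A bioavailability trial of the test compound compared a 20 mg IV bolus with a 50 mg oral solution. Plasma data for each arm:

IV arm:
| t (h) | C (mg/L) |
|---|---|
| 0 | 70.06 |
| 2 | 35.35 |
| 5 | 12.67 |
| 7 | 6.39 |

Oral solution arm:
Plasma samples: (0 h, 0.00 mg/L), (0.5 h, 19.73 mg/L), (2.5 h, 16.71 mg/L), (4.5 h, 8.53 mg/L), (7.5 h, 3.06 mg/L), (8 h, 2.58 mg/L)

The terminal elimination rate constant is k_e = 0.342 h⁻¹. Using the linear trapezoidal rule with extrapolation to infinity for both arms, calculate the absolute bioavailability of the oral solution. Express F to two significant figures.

Trapezoidal AUC_0→7 (IV):
  [0→2]: (70.06+35.35)/2 × 2 = 105.41
  [2→5]: (35.35+12.67)/2 × 3 = 72.03
  [5→7]: (12.67+6.39)/2 × 2 = 19.06
  Sum = 196.5 mg/L·h
IV tail: 6.39/0.342 = 18.684; AUC_iv,0→∞ = 196.5 + 18.684 = 215.184 mg/L·h
Trapezoidal AUC_0→8 (oral solution):
  [0→0.5]: (0.00+19.73)/2 × 0.5 = 4.9325
  [0.5→2.5]: (19.73+16.71)/2 × 2 = 36.44
  [2.5→4.5]: (16.71+8.53)/2 × 2 = 25.24
  [4.5→7.5]: (8.53+3.06)/2 × 3 = 17.385
  [7.5→8]: (3.06+2.58)/2 × 0.5 = 1.41
  Sum = 85.4075 mg/L·h
oral solution tail: 2.58/0.342 = 7.544; AUC_ev,0→∞ = 85.4075 + 7.544 = 92.9515 mg/L·h
F = (AUC_ev/D_ev)/(AUC_iv/D_iv) = (92.9515/50)/(215.184/20) = 1.85903/10.7592 = 0.1728

F = 0.17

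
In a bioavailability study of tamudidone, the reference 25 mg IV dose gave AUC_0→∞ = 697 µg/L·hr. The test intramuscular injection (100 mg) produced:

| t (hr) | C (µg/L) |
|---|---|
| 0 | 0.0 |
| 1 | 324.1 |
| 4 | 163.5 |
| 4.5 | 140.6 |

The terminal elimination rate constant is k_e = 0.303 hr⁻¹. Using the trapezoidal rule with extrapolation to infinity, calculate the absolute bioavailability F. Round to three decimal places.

F = 0.514

Trapezoidal AUC_0→4.5 (intramuscular injection):
  [0→1]: (0.0+324.1)/2 × 1 = 162.05
  [1→4]: (324.1+163.5)/2 × 3 = 731.4
  [4→4.5]: (163.5+140.6)/2 × 0.5 = 76.025
  Sum = 969.475 µg/L·hr
Tail: C_last/k_e = 140.6/0.303 = 464.026
AUC_0→∞ (intramuscular injection) = 969.475 + 464.026 = 1433.501 µg/L·hr
F = (AUC_ev/D_ev)/(AUC_iv/D_iv) = (1433.501/100)/(697/25) = 14.33501/27.88 = 0.5142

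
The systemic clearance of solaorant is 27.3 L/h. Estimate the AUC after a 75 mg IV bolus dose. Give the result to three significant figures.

AUC = 2.75 mg/L·h

AUC_0→∞ = Dose_iv / CL
        = 75 / 27.3 = 2.74725 mg/L·h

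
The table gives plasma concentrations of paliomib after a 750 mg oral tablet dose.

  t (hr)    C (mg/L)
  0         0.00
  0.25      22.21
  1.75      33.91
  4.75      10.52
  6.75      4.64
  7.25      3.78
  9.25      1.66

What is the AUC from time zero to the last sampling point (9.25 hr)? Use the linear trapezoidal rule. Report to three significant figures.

AUC = 134 mg/L·hr

Trapezoidal AUC_0→9.25:
  [0→0.25]: (0.00+22.21)/2 × 0.25 = 2.77625
  [0.25→1.75]: (22.21+33.91)/2 × 1.5 = 42.09
  [1.75→4.75]: (33.91+10.52)/2 × 3 = 66.645
  [4.75→6.75]: (10.52+4.64)/2 × 2 = 15.16
  [6.75→7.25]: (4.64+3.78)/2 × 0.5 = 2.105
  [7.25→9.25]: (3.78+1.66)/2 × 2 = 5.44
  Sum = 134.21625 mg/L·hr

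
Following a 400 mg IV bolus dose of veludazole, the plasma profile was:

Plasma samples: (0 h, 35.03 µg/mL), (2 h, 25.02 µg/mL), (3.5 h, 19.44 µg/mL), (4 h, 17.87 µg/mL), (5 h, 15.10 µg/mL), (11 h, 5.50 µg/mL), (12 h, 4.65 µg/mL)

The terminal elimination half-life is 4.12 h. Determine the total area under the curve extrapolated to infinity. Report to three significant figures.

Trapezoidal AUC_0→12:
  [0→2]: (35.03+25.02)/2 × 2 = 60.05
  [2→3.5]: (25.02+19.44)/2 × 1.5 = 33.345
  [3.5→4]: (19.44+17.87)/2 × 0.5 = 9.3275
  [4→5]: (17.87+15.10)/2 × 1 = 16.485
  [5→11]: (15.10+5.50)/2 × 6 = 61.8
  [11→12]: (5.50+4.65)/2 × 1 = 5.075
  Sum = 186.0825 µg/mL·h
k_e = ln2 / t½ = 0.693147 / 4.12 = 0.1682 h^-1
Extrapolated tail: C_last / k_e = 4.65 / 0.1682 = 27.646
AUC_0→∞ = 186.0825 + 27.646 = 213.7285 µg/mL·h

AUC = 214 µg/mL·h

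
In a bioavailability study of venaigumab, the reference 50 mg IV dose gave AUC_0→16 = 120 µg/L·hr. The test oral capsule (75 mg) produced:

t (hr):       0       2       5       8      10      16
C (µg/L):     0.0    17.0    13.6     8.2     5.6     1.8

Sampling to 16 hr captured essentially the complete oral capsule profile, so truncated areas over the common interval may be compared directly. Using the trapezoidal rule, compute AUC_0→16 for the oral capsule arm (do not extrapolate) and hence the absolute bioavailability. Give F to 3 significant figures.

Trapezoidal AUC_0→16 (oral capsule):
  [0→2]: (0.0+17.0)/2 × 2 = 17.0
  [2→5]: (17.0+13.6)/2 × 3 = 45.9
  [5→8]: (13.6+8.2)/2 × 3 = 32.7
  [8→10]: (8.2+5.6)/2 × 2 = 13.8
  [10→16]: (5.6+1.8)/2 × 6 = 22.2
  Sum = 131.6 µg/L·hr
F = (AUC_ev/D_ev)/(AUC_iv/D_iv) = (131.6/75)/(120/50) = 1.75467/2.4 = 0.7311

F = 0.731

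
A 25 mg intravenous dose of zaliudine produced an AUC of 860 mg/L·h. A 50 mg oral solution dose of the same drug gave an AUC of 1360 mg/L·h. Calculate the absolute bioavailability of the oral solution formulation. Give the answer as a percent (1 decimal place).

F = 79.1%

F = (AUC_ev / D_ev) / (AUC_iv / D_iv)
  = (1360/50) / (860/25)
  = 27.2 / 34.4 = 0.7907
  = 79.07%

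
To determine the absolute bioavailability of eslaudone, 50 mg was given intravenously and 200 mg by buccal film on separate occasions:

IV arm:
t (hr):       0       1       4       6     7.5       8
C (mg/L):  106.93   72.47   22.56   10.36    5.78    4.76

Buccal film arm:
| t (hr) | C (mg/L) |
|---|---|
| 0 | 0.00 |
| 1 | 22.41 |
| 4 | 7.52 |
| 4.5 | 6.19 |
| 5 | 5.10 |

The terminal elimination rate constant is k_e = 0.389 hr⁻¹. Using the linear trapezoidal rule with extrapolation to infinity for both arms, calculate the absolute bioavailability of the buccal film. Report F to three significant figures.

F = 0.0646

Trapezoidal AUC_0→8 (IV):
  [0→1]: (106.93+72.47)/2 × 1 = 89.7
  [1→4]: (72.47+22.56)/2 × 3 = 142.545
  [4→6]: (22.56+10.36)/2 × 2 = 32.92
  [6→7.5]: (10.36+5.78)/2 × 1.5 = 12.105
  [7.5→8]: (5.78+4.76)/2 × 0.5 = 2.635
  Sum = 279.905 mg/L·hr
IV tail: 4.76/0.389 = 12.237; AUC_iv,0→∞ = 279.905 + 12.237 = 292.142 mg/L·hr
Trapezoidal AUC_0→5 (buccal film):
  [0→1]: (0.00+22.41)/2 × 1 = 11.205
  [1→4]: (22.41+7.52)/2 × 3 = 44.895
  [4→4.5]: (7.52+6.19)/2 × 0.5 = 3.4275
  [4.5→5]: (6.19+5.10)/2 × 0.5 = 2.8225
  Sum = 62.35 mg/L·hr
buccal film tail: 5.10/0.389 = 13.111; AUC_ev,0→∞ = 62.35 + 13.111 = 75.461 mg/L·hr
F = (AUC_ev/D_ev)/(AUC_iv/D_iv) = (75.461/200)/(292.142/50) = 0.377305/5.84284 = 0.0646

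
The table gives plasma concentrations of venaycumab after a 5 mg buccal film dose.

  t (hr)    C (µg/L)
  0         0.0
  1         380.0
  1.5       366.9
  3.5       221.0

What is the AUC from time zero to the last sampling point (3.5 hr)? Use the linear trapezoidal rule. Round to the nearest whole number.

AUC = 965 µg/L·hr

Trapezoidal AUC_0→3.5:
  [0→1]: (0.0+380.0)/2 × 1 = 190.0
  [1→1.5]: (380.0+366.9)/2 × 0.5 = 186.725
  [1.5→3.5]: (366.9+221.0)/2 × 2 = 587.9
  Sum = 964.625 µg/L·hr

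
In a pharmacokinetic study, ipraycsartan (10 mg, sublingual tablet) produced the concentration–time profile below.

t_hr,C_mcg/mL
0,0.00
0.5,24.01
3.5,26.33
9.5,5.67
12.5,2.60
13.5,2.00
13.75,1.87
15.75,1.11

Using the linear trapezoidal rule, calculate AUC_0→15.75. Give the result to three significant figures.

AUC = 196 mcg/mL·hr

Trapezoidal AUC_0→15.75:
  [0→0.5]: (0.00+24.01)/2 × 0.5 = 6.0025
  [0.5→3.5]: (24.01+26.33)/2 × 3 = 75.51
  [3.5→9.5]: (26.33+5.67)/2 × 6 = 96.0
  [9.5→12.5]: (5.67+2.60)/2 × 3 = 12.405
  [12.5→13.5]: (2.60+2.00)/2 × 1 = 2.3
  [13.5→13.75]: (2.00+1.87)/2 × 0.25 = 0.48375
  [13.75→15.75]: (1.87+1.11)/2 × 2 = 2.98
  Sum = 195.68125 mcg/mL·hr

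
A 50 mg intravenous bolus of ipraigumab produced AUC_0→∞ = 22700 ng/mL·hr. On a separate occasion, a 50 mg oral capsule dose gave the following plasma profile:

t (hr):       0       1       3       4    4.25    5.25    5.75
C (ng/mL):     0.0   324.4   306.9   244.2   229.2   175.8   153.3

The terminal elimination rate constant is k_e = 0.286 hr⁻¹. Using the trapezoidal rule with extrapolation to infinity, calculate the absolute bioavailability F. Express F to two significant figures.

F = 0.086

Trapezoidal AUC_0→5.75 (oral capsule):
  [0→1]: (0.0+324.4)/2 × 1 = 162.2
  [1→3]: (324.4+306.9)/2 × 2 = 631.3
  [3→4]: (306.9+244.2)/2 × 1 = 275.55
  [4→4.25]: (244.2+229.2)/2 × 0.25 = 59.175
  [4.25→5.25]: (229.2+175.8)/2 × 1 = 202.5
  [5.25→5.75]: (175.8+153.3)/2 × 0.5 = 82.275
  Sum = 1413.0 ng/mL·hr
Tail: C_last/k_e = 153.3/0.286 = 536.014
AUC_0→∞ (oral capsule) = 1413.0 + 536.014 = 1949.014 ng/mL·hr
F = (AUC_ev/D_ev)/(AUC_iv/D_iv) = (1949.014/50)/(22700/50) = 38.98028/454 = 0.0859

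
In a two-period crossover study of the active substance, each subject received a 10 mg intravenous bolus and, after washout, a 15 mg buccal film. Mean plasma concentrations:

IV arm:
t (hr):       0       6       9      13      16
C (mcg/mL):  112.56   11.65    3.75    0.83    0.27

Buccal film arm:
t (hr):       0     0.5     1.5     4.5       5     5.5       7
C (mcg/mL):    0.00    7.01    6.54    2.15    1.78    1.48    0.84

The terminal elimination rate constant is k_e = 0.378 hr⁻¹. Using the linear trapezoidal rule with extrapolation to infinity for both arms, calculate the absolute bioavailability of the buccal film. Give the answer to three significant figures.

F = 0.0447

Trapezoidal AUC_0→16 (IV):
  [0→6]: (112.56+11.65)/2 × 6 = 372.63
  [6→9]: (11.65+3.75)/2 × 3 = 23.1
  [9→13]: (3.75+0.83)/2 × 4 = 9.16
  [13→16]: (0.83+0.27)/2 × 3 = 1.65
  Sum = 406.54 mcg/mL·hr
IV tail: 0.27/0.378 = 0.714; AUC_iv,0→∞ = 406.54 + 0.714 = 407.254 mcg/mL·hr
Trapezoidal AUC_0→7 (buccal film):
  [0→0.5]: (0.00+7.01)/2 × 0.5 = 1.7525
  [0.5→1.5]: (7.01+6.54)/2 × 1 = 6.775
  [1.5→4.5]: (6.54+2.15)/2 × 3 = 13.035
  [4.5→5]: (2.15+1.78)/2 × 0.5 = 0.9825
  [5→5.5]: (1.78+1.48)/2 × 0.5 = 0.815
  [5.5→7]: (1.48+0.84)/2 × 1.5 = 1.74
  Sum = 25.1 mcg/mL·hr
buccal film tail: 0.84/0.378 = 2.222; AUC_ev,0→∞ = 25.1 + 2.222 = 27.322 mcg/mL·hr
F = (AUC_ev/D_ev)/(AUC_iv/D_iv) = (27.322/15)/(407.254/10) = 1.82147/40.7254 = 0.0447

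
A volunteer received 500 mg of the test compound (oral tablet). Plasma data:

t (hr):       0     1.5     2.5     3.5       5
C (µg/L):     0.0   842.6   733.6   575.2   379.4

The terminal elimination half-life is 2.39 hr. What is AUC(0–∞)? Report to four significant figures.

Trapezoidal AUC_0→5:
  [0→1.5]: (0.0+842.6)/2 × 1.5 = 631.95
  [1.5→2.5]: (842.6+733.6)/2 × 1 = 788.1
  [2.5→3.5]: (733.6+575.2)/2 × 1 = 654.4
  [3.5→5]: (575.2+379.4)/2 × 1.5 = 715.95
  Sum = 2790.4 µg/L·hr
k_e = ln2 / t½ = 0.693147 / 2.39 = 0.2900 hr^-1
Extrapolated tail: C_last / k_e = 379.4 / 0.29 = 1308.276
AUC_0→∞ = 2790.4 + 1308.276 = 4098.676 µg/L·hr

AUC = 4099 µg/L·hr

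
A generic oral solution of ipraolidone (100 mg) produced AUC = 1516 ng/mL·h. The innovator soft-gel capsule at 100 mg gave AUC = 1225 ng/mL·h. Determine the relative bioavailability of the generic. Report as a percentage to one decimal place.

F_rel = (AUC_test/D_test) / (AUC_ref/D_ref)
      = (1516/100) / (1225/100)
      = 15.16 / 12.25 = 1.2376 = 123.76%

F_rel = 123.8%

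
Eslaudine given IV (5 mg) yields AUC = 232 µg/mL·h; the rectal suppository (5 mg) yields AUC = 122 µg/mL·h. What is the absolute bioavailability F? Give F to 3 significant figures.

F = (AUC_ev / D_ev) / (AUC_iv / D_iv)
  = (122/5) / (232/5)
  = 24.4 / 46.4 = 0.5259

F = 0.526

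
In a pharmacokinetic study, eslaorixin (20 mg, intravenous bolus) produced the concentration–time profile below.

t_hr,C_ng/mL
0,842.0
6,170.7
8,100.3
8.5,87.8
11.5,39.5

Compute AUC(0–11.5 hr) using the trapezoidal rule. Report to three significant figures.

AUC = 3550 ng/mL·hr

Trapezoidal AUC_0→11.5:
  [0→6]: (842.0+170.7)/2 × 6 = 3038.1
  [6→8]: (170.7+100.3)/2 × 2 = 271.0
  [8→8.5]: (100.3+87.8)/2 × 0.5 = 47.025
  [8.5→11.5]: (87.8+39.5)/2 × 3 = 190.95
  Sum = 3547.075 ng/mL·hr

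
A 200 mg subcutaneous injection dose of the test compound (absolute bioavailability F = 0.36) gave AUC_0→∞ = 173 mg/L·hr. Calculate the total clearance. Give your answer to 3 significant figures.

CL = F × Dose / AUC_0→∞
   = 0.36 × 200 / 173 = 0.416185 L/hr

CL = 0.416 L/hr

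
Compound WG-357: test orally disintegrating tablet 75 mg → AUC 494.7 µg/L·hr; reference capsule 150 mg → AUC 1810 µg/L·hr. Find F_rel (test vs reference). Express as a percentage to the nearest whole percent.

F_rel = 55%

F_rel = (AUC_test/D_test) / (AUC_ref/D_ref)
      = (494.7/75) / (1810/150)
      = 6.596 / 12.0667 = 0.5466 = 54.66%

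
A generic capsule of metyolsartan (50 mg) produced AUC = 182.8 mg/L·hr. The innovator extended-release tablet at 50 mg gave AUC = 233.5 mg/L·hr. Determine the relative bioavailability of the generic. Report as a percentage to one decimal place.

F_rel = (AUC_test/D_test) / (AUC_ref/D_ref)
      = (182.8/50) / (233.5/50)
      = 3.656 / 4.67 = 0.7829 = 78.29%

F_rel = 78.3%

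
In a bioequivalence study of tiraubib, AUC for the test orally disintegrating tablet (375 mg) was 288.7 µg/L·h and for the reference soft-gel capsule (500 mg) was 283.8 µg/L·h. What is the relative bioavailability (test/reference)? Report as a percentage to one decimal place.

F_rel = (AUC_test/D_test) / (AUC_ref/D_ref)
      = (288.7/375) / (283.8/500)
      = 0.769867 / 0.5676 = 1.3564 = 135.64%

F_rel = 135.6%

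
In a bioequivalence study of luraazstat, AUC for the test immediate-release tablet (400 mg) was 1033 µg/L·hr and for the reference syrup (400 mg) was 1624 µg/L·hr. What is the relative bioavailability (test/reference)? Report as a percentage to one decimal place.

F_rel = (AUC_test/D_test) / (AUC_ref/D_ref)
      = (1033/400) / (1624/400)
      = 2.5825 / 4.06 = 0.6361 = 63.61%

F_rel = 63.6%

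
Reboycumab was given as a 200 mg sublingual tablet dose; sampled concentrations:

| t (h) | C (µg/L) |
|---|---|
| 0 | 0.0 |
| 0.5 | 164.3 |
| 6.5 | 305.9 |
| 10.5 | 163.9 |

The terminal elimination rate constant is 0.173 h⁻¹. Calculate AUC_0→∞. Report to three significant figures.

AUC = 3340 µg/L·h

Trapezoidal AUC_0→10.5:
  [0→0.5]: (0.0+164.3)/2 × 0.5 = 41.075
  [0.5→6.5]: (164.3+305.9)/2 × 6 = 1410.6
  [6.5→10.5]: (305.9+163.9)/2 × 4 = 939.6
  Sum = 2391.275 µg/L·h
Extrapolated tail: C_last / k_e = 163.9 / 0.173 = 947.399
AUC_0→∞ = 2391.275 + 947.399 = 3338.674 µg/L·h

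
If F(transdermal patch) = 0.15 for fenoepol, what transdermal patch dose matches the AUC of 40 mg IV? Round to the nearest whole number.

D_transdermal = 267 mg

For equal systemic exposure: F × D_ev = D_iv
D_ev = D_iv / F = 40 / 0.15 = 266.667 mg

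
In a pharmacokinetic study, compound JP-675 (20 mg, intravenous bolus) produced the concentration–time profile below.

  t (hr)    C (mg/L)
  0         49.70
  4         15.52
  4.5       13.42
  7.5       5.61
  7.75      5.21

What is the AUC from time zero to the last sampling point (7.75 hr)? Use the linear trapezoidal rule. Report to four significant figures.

Trapezoidal AUC_0→7.75:
  [0→4]: (49.70+15.52)/2 × 4 = 130.44
  [4→4.5]: (15.52+13.42)/2 × 0.5 = 7.235
  [4.5→7.5]: (13.42+5.61)/2 × 3 = 28.545
  [7.5→7.75]: (5.61+5.21)/2 × 0.25 = 1.3525
  Sum = 167.5725 mg/L·hr

AUC = 167.6 mg/L·hr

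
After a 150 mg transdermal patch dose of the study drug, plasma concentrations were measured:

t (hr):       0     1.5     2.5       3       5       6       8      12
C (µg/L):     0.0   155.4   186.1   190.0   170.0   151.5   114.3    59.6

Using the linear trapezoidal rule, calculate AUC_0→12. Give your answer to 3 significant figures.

Trapezoidal AUC_0→12:
  [0→1.5]: (0.0+155.4)/2 × 1.5 = 116.55
  [1.5→2.5]: (155.4+186.1)/2 × 1 = 170.75
  [2.5→3]: (186.1+190.0)/2 × 0.5 = 94.025
  [3→5]: (190.0+170.0)/2 × 2 = 360.0
  [5→6]: (170.0+151.5)/2 × 1 = 160.75
  [6→8]: (151.5+114.3)/2 × 2 = 265.8
  [8→12]: (114.3+59.6)/2 × 4 = 347.8
  Sum = 1515.675 µg/L·hr

AUC = 1520 µg/L·hr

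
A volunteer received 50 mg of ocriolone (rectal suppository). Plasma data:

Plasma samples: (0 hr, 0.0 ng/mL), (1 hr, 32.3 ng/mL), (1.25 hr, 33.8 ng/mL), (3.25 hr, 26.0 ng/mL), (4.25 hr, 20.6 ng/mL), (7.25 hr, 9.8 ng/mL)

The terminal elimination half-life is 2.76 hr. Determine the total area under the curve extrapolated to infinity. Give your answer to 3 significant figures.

AUC = 192 ng/mL·hr

Trapezoidal AUC_0→7.25:
  [0→1]: (0.0+32.3)/2 × 1 = 16.15
  [1→1.25]: (32.3+33.8)/2 × 0.25 = 8.2625
  [1.25→3.25]: (33.8+26.0)/2 × 2 = 59.8
  [3.25→4.25]: (26.0+20.6)/2 × 1 = 23.3
  [4.25→7.25]: (20.6+9.8)/2 × 3 = 45.6
  Sum = 153.1125 ng/mL·hr
k_e = ln2 / t½ = 0.693147 / 2.76 = 0.2511 hr^-1
Extrapolated tail: C_last / k_e = 9.8 / 0.2511 = 39.028
AUC_0→∞ = 153.1125 + 39.028 = 192.1405 ng/mL·hr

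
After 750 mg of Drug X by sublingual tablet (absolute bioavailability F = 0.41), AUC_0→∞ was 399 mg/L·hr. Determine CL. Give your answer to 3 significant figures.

CL = 0.771 L/hr

CL = F × Dose / AUC_0→∞
   = 0.41 × 750 / 399 = 0.770677 L/hr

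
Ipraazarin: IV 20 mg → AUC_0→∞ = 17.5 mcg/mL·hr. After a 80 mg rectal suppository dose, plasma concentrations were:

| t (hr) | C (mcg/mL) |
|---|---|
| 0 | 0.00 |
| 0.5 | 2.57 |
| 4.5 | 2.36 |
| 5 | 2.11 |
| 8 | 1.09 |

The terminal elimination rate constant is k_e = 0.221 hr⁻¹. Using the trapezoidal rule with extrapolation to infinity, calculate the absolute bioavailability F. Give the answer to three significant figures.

Trapezoidal AUC_0→8 (rectal suppository):
  [0→0.5]: (0.00+2.57)/2 × 0.5 = 0.6425
  [0.5→4.5]: (2.57+2.36)/2 × 4 = 9.86
  [4.5→5]: (2.36+2.11)/2 × 0.5 = 1.1175
  [5→8]: (2.11+1.09)/2 × 3 = 4.8
  Sum = 16.42 mcg/mL·hr
Tail: C_last/k_e = 1.09/0.221 = 4.932
AUC_0→∞ (rectal suppository) = 16.42 + 4.932 = 21.352 mcg/mL·hr
F = (AUC_ev/D_ev)/(AUC_iv/D_iv) = (21.352/80)/(17.5/20) = 0.2669/0.875 = 0.3050

F = 0.305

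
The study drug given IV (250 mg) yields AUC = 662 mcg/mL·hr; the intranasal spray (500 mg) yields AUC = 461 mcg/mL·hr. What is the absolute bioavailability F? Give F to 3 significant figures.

F = 0.348

F = (AUC_ev / D_ev) / (AUC_iv / D_iv)
  = (461/500) / (662/250)
  = 0.922 / 2.648 = 0.3482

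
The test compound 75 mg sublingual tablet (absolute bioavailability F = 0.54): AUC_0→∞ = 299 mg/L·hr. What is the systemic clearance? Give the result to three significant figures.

CL = F × Dose / AUC_0→∞
   = 0.54 × 75 / 299 = 0.135452 L/hr

CL = 0.135 L/hr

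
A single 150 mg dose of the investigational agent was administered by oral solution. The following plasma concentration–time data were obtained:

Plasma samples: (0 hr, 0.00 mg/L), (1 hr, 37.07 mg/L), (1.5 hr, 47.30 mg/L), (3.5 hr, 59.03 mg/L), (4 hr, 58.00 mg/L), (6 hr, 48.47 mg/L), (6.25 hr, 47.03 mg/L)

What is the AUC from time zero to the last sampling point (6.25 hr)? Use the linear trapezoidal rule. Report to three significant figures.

Trapezoidal AUC_0→6.25:
  [0→1]: (0.00+37.07)/2 × 1 = 18.535
  [1→1.5]: (37.07+47.30)/2 × 0.5 = 21.0925
  [1.5→3.5]: (47.30+59.03)/2 × 2 = 106.33
  [3.5→4]: (59.03+58.00)/2 × 0.5 = 29.2575
  [4→6]: (58.00+48.47)/2 × 2 = 106.47
  [6→6.25]: (48.47+47.03)/2 × 0.25 = 11.9375
  Sum = 293.6225 mg/L·hr

AUC = 294 mg/L·hr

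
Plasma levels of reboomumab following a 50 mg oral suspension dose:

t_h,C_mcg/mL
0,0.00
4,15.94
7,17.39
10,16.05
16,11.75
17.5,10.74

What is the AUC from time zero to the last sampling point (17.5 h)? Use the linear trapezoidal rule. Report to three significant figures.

Trapezoidal AUC_0→17.5:
  [0→4]: (0.00+15.94)/2 × 4 = 31.88
  [4→7]: (15.94+17.39)/2 × 3 = 49.995
  [7→10]: (17.39+16.05)/2 × 3 = 50.16
  [10→16]: (16.05+11.75)/2 × 6 = 83.4
  [16→17.5]: (11.75+10.74)/2 × 1.5 = 16.8675
  Sum = 232.3025 mcg/mL·h

AUC = 232 mcg/mL·h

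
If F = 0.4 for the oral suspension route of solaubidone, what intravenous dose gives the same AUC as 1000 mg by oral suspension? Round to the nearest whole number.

Systemic exposure from an extravascular dose = F × D_ev, so the equivalent IV dose is F × D_ev.
D_iv = F × D_ev = 0.4 × 1000 = 400 mg

D_iv = 400 mg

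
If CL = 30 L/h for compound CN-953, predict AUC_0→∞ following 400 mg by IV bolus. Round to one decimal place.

AUC_0→∞ = Dose_iv / CL
        = 400 / 30 = 13.3333 mg/L·h

AUC = 13.3 mg/L·h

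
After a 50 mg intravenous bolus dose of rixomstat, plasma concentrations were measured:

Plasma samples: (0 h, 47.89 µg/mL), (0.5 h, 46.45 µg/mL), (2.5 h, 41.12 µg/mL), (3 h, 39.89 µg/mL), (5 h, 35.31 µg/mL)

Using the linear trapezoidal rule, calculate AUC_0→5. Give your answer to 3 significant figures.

AUC = 207 µg/mL·h

Trapezoidal AUC_0→5:
  [0→0.5]: (47.89+46.45)/2 × 0.5 = 23.585
  [0.5→2.5]: (46.45+41.12)/2 × 2 = 87.57
  [2.5→3]: (41.12+39.89)/2 × 0.5 = 20.2525
  [3→5]: (39.89+35.31)/2 × 2 = 75.2
  Sum = 206.6075 µg/mL·h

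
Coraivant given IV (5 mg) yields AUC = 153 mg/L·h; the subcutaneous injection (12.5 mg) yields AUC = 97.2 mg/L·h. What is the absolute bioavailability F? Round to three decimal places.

F = (AUC_ev / D_ev) / (AUC_iv / D_iv)
  = (97.2/12.5) / (153/5)
  = 7.776 / 30.6 = 0.2541

F = 0.254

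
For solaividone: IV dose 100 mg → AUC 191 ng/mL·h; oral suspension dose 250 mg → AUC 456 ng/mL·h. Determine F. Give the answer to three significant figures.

F = 0.955

F = (AUC_ev / D_ev) / (AUC_iv / D_iv)
  = (456/250) / (191/100)
  = 1.824 / 1.91 = 0.9550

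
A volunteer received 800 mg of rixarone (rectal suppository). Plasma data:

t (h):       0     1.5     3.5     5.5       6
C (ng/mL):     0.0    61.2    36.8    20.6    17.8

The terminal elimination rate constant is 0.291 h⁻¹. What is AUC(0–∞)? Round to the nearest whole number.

AUC = 272 ng/mL·h

Trapezoidal AUC_0→6:
  [0→1.5]: (0.0+61.2)/2 × 1.5 = 45.9
  [1.5→3.5]: (61.2+36.8)/2 × 2 = 98.0
  [3.5→5.5]: (36.8+20.6)/2 × 2 = 57.4
  [5.5→6]: (20.6+17.8)/2 × 0.5 = 9.6
  Sum = 210.9 ng/mL·h
Extrapolated tail: C_last / k_e = 17.8 / 0.291 = 61.168
AUC_0→∞ = 210.9 + 61.168 = 272.068 ng/mL·h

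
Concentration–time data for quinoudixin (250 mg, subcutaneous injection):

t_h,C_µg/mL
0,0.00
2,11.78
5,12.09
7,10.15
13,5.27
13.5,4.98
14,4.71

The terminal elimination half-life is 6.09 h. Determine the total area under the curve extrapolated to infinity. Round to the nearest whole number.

Trapezoidal AUC_0→14:
  [0→2]: (0.00+11.78)/2 × 2 = 11.78
  [2→5]: (11.78+12.09)/2 × 3 = 35.805
  [5→7]: (12.09+10.15)/2 × 2 = 22.24
  [7→13]: (10.15+5.27)/2 × 6 = 46.26
  [13→13.5]: (5.27+4.98)/2 × 0.5 = 2.5625
  [13.5→14]: (4.98+4.71)/2 × 0.5 = 2.4225
  Sum = 121.07 µg/mL·h
k_e = ln2 / t½ = 0.693147 / 6.09 = 0.1138 h^-1
Extrapolated tail: C_last / k_e = 4.71 / 0.1138 = 41.388
AUC_0→∞ = 121.07 + 41.388 = 162.458 µg/mL·h

AUC = 162 µg/mL·h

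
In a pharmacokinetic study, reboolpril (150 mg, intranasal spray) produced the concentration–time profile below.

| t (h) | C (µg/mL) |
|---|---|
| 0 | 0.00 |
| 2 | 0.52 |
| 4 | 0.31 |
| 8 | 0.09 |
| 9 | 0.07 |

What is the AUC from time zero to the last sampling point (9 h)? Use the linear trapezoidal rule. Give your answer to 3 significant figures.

Trapezoidal AUC_0→9:
  [0→2]: (0.00+0.52)/2 × 2 = 0.52
  [2→4]: (0.52+0.31)/2 × 2 = 0.83
  [4→8]: (0.31+0.09)/2 × 4 = 0.8
  [8→9]: (0.09+0.07)/2 × 1 = 0.08
  Sum = 2.23 µg/mL·h

AUC = 2.23 µg/mL·h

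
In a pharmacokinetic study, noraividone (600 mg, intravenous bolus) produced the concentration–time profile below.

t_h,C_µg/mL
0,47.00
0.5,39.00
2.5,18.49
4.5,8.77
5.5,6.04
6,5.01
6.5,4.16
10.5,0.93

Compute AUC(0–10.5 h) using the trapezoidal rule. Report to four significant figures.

AUC = 128.9 µg/mL·h

Trapezoidal AUC_0→10.5:
  [0→0.5]: (47.00+39.00)/2 × 0.5 = 21.5
  [0.5→2.5]: (39.00+18.49)/2 × 2 = 57.49
  [2.5→4.5]: (18.49+8.77)/2 × 2 = 27.26
  [4.5→5.5]: (8.77+6.04)/2 × 1 = 7.405
  [5.5→6]: (6.04+5.01)/2 × 0.5 = 2.7625
  [6→6.5]: (5.01+4.16)/2 × 0.5 = 2.2925
  [6.5→10.5]: (4.16+0.93)/2 × 4 = 10.18
  Sum = 128.89 µg/mL·h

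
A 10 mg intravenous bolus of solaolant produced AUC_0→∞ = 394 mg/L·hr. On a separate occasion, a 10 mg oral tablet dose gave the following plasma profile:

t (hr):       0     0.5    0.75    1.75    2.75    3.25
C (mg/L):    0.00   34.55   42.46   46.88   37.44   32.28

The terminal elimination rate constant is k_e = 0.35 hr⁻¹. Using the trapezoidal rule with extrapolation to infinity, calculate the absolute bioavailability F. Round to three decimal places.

Trapezoidal AUC_0→3.25 (oral tablet):
  [0→0.5]: (0.00+34.55)/2 × 0.5 = 8.6375
  [0.5→0.75]: (34.55+42.46)/2 × 0.25 = 9.62625
  [0.75→1.75]: (42.46+46.88)/2 × 1 = 44.67
  [1.75→2.75]: (46.88+37.44)/2 × 1 = 42.16
  [2.75→3.25]: (37.44+32.28)/2 × 0.5 = 17.43
  Sum = 122.52375 mg/L·hr
Tail: C_last/k_e = 32.28/0.35 = 92.229
AUC_0→∞ (oral tablet) = 122.52375 + 92.229 = 214.75275 mg/L·hr
F = (AUC_ev/D_ev)/(AUC_iv/D_iv) = (214.75275/10)/(394/10) = 21.475275/39.4 = 0.5451

F = 0.545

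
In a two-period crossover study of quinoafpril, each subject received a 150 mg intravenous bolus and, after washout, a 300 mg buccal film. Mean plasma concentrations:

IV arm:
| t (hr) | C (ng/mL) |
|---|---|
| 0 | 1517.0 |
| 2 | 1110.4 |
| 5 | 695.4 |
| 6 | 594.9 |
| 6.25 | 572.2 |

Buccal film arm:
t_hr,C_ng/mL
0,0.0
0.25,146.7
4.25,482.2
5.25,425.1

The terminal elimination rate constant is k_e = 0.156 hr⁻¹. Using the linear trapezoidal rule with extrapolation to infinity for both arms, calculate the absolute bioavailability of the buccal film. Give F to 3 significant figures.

Trapezoidal AUC_0→6.25 (IV):
  [0→2]: (1517.0+1110.4)/2 × 2 = 2627.4
  [2→5]: (1110.4+695.4)/2 × 3 = 2708.7
  [5→6]: (695.4+594.9)/2 × 1 = 645.15
  [6→6.25]: (594.9+572.2)/2 × 0.25 = 145.8875
  Sum = 6127.1375 ng/mL·hr
IV tail: 572.2/0.156 = 3667.949; AUC_iv,0→∞ = 6127.1375 + 3667.949 = 9795.0865 ng/mL·hr
Trapezoidal AUC_0→5.25 (buccal film):
  [0→0.25]: (0.0+146.7)/2 × 0.25 = 18.3375
  [0.25→4.25]: (146.7+482.2)/2 × 4 = 1257.8
  [4.25→5.25]: (482.2+425.1)/2 × 1 = 453.65
  Sum = 1729.7875 ng/mL·hr
buccal film tail: 425.1/0.156 = 2725.000; AUC_ev,0→∞ = 1729.7875 + 2725.000 = 4454.7875 ng/mL·hr
F = (AUC_ev/D_ev)/(AUC_iv/D_iv) = (4454.7875/300)/(9795.0865/150) = 14.8493/65.3006 = 0.2274

F = 0.227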